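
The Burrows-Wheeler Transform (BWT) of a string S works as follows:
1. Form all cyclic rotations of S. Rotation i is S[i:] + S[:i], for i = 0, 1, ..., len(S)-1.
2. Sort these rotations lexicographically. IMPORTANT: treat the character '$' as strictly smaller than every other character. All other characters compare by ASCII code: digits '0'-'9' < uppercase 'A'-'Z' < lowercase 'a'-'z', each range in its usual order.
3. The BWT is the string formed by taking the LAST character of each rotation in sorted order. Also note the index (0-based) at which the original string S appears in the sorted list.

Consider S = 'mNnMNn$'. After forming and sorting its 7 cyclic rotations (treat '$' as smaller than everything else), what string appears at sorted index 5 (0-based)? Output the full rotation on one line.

All 7 rotations (rotation i = S[i:]+S[:i]):
  rot[0] = mNnMNn$
  rot[1] = NnMNn$m
  rot[2] = nMNn$mN
  rot[3] = MNn$mNn
  rot[4] = Nn$mNnM
  rot[5] = n$mNnMN
  rot[6] = $mNnMNn
Sorted (with $ < everything):
  sorted[0] = $mNnMNn
  sorted[1] = MNn$mNn
  sorted[2] = Nn$mNnM
  sorted[3] = NnMNn$m
  sorted[4] = mNnMNn$
  sorted[5] = n$mNnMN
  sorted[6] = nMNn$mN
sorted[5] = n$mNnMN

Answer: n$mNnMN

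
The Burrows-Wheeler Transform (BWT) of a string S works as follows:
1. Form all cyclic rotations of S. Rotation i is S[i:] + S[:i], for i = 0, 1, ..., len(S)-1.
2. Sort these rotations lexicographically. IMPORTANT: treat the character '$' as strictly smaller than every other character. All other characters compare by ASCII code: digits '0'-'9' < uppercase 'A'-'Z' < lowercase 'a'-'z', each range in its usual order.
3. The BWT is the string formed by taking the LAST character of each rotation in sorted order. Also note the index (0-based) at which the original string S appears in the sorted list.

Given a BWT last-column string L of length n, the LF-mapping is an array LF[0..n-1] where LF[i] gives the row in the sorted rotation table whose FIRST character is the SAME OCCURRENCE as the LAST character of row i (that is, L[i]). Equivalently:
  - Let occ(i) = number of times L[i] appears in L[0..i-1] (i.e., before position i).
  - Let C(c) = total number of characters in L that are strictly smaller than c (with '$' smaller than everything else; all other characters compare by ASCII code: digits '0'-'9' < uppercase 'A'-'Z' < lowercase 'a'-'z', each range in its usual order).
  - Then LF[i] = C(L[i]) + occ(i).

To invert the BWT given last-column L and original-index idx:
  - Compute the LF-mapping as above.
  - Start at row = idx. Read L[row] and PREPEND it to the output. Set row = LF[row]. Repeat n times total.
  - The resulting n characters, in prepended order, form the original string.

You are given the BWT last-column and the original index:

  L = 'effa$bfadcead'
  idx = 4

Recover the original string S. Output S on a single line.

LF mapping: 8 10 11 1 0 4 12 2 6 5 9 3 7
Walk LF starting at row 4, prepending L[row]:
  step 1: row=4, L[4]='$', prepend. Next row=LF[4]=0
  step 2: row=0, L[0]='e', prepend. Next row=LF[0]=8
  step 3: row=8, L[8]='d', prepend. Next row=LF[8]=6
  step 4: row=6, L[6]='f', prepend. Next row=LF[6]=12
  step 5: row=12, L[12]='d', prepend. Next row=LF[12]=7
  step 6: row=7, L[7]='a', prepend. Next row=LF[7]=2
  step 7: row=2, L[2]='f', prepend. Next row=LF[2]=11
  step 8: row=11, L[11]='a', prepend. Next row=LF[11]=3
  step 9: row=3, L[3]='a', prepend. Next row=LF[3]=1
  step 10: row=1, L[1]='f', prepend. Next row=LF[1]=10
  step 11: row=10, L[10]='e', prepend. Next row=LF[10]=9
  step 12: row=9, L[9]='c', prepend. Next row=LF[9]=5
  step 13: row=5, L[5]='b', prepend. Next row=LF[5]=4
Reversed output: bcefaafadfde$

Answer: bcefaafadfde$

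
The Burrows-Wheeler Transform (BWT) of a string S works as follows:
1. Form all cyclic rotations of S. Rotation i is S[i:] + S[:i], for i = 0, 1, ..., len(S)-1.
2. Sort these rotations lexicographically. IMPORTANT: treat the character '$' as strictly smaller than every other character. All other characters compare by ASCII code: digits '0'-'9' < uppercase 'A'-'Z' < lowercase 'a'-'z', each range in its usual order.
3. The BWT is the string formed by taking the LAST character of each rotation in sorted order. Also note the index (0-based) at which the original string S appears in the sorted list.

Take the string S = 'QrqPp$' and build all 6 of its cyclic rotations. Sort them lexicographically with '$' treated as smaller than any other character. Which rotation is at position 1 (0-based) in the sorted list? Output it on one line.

All 6 rotations (rotation i = S[i:]+S[:i]):
  rot[0] = QrqPp$
  rot[1] = rqPp$Q
  rot[2] = qPp$Qr
  rot[3] = Pp$Qrq
  rot[4] = p$QrqP
  rot[5] = $QrqPp
Sorted (with $ < everything):
  sorted[0] = $QrqPp
  sorted[1] = Pp$Qrq
  sorted[2] = QrqPp$
  sorted[3] = p$QrqP
  sorted[4] = qPp$Qr
  sorted[5] = rqPp$Q
sorted[1] = Pp$Qrq

Answer: Pp$Qrq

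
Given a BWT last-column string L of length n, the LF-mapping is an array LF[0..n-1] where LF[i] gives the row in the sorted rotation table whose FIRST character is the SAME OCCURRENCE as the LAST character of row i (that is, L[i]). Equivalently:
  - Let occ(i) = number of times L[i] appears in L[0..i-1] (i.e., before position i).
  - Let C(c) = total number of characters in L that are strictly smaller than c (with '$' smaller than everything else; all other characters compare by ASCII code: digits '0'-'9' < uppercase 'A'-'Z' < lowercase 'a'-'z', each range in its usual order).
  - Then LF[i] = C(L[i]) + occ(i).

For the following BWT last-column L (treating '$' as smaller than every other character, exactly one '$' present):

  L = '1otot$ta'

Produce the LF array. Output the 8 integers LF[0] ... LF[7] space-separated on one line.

Answer: 1 3 5 4 6 0 7 2

Derivation:
Char counts: '$':1, '1':1, 'a':1, 'o':2, 't':3
C (first-col start): C('$')=0, C('1')=1, C('a')=2, C('o')=3, C('t')=5
L[0]='1': occ=0, LF[0]=C('1')+0=1+0=1
L[1]='o': occ=0, LF[1]=C('o')+0=3+0=3
L[2]='t': occ=0, LF[2]=C('t')+0=5+0=5
L[3]='o': occ=1, LF[3]=C('o')+1=3+1=4
L[4]='t': occ=1, LF[4]=C('t')+1=5+1=6
L[5]='$': occ=0, LF[5]=C('$')+0=0+0=0
L[6]='t': occ=2, LF[6]=C('t')+2=5+2=7
L[7]='a': occ=0, LF[7]=C('a')+0=2+0=2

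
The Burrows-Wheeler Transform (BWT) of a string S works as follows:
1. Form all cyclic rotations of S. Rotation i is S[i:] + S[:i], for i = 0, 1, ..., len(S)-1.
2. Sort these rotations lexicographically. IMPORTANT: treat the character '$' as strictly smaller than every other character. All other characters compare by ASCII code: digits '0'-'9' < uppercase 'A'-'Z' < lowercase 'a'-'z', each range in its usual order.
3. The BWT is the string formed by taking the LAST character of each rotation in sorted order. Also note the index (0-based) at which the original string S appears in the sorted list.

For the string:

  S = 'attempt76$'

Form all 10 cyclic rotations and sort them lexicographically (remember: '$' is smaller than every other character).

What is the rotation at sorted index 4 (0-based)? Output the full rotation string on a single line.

All 10 rotations (rotation i = S[i:]+S[:i]):
  rot[0] = attempt76$
  rot[1] = ttempt76$a
  rot[2] = tempt76$at
  rot[3] = empt76$att
  rot[4] = mpt76$atte
  rot[5] = pt76$attem
  rot[6] = t76$attemp
  rot[7] = 76$attempt
  rot[8] = 6$attempt7
  rot[9] = $attempt76
Sorted (with $ < everything):
  sorted[0] = $attempt76
  sorted[1] = 6$attempt7
  sorted[2] = 76$attempt
  sorted[3] = attempt76$
  sorted[4] = empt76$att
  sorted[5] = mpt76$atte
  sorted[6] = pt76$attem
  sorted[7] = t76$attemp
  sorted[8] = tempt76$at
  sorted[9] = ttempt76$a
sorted[4] = empt76$att

Answer: empt76$att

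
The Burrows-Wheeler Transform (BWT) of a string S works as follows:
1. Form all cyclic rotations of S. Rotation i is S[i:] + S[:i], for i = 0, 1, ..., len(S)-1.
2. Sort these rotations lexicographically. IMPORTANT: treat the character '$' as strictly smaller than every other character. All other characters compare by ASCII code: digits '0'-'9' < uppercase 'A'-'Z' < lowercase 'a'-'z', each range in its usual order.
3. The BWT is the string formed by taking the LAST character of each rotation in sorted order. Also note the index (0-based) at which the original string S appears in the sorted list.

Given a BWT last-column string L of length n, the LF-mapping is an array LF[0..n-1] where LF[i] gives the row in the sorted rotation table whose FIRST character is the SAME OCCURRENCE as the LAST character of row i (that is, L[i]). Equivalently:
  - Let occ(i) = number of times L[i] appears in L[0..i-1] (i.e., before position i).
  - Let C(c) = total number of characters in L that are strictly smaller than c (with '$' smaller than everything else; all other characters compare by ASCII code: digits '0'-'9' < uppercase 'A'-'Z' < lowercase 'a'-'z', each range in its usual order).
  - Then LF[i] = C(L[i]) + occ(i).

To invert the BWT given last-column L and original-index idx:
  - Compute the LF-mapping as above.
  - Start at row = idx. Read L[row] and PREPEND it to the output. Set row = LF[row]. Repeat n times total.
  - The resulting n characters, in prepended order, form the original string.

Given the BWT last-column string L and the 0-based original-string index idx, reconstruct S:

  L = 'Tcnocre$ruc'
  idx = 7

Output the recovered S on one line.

Answer: occurrencT$

Derivation:
LF mapping: 1 2 6 7 3 8 5 0 9 10 4
Walk LF starting at row 7, prepending L[row]:
  step 1: row=7, L[7]='$', prepend. Next row=LF[7]=0
  step 2: row=0, L[0]='T', prepend. Next row=LF[0]=1
  step 3: row=1, L[1]='c', prepend. Next row=LF[1]=2
  step 4: row=2, L[2]='n', prepend. Next row=LF[2]=6
  step 5: row=6, L[6]='e', prepend. Next row=LF[6]=5
  step 6: row=5, L[5]='r', prepend. Next row=LF[5]=8
  step 7: row=8, L[8]='r', prepend. Next row=LF[8]=9
  step 8: row=9, L[9]='u', prepend. Next row=LF[9]=10
  step 9: row=10, L[10]='c', prepend. Next row=LF[10]=4
  step 10: row=4, L[4]='c', prepend. Next row=LF[4]=3
  step 11: row=3, L[3]='o', prepend. Next row=LF[3]=7
Reversed output: occurrencT$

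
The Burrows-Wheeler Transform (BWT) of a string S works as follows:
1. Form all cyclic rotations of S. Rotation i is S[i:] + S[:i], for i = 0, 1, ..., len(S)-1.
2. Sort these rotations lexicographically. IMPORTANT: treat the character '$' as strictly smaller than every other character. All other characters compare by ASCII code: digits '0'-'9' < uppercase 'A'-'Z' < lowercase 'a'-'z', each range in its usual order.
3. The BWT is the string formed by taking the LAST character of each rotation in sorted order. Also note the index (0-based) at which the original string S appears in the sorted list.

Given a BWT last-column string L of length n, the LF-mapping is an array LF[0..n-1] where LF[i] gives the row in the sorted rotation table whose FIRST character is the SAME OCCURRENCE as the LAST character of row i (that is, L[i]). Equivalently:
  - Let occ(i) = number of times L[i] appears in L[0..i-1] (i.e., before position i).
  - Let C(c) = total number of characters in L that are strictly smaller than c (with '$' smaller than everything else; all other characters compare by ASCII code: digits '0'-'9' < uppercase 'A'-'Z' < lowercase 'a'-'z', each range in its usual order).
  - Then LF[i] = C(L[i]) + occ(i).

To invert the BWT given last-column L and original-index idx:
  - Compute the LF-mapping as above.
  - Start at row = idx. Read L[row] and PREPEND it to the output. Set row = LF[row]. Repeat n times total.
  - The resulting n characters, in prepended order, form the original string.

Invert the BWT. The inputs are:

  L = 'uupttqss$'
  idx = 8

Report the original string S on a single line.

Answer: upqtstsu$

Derivation:
LF mapping: 7 8 1 5 6 2 3 4 0
Walk LF starting at row 8, prepending L[row]:
  step 1: row=8, L[8]='$', prepend. Next row=LF[8]=0
  step 2: row=0, L[0]='u', prepend. Next row=LF[0]=7
  step 3: row=7, L[7]='s', prepend. Next row=LF[7]=4
  step 4: row=4, L[4]='t', prepend. Next row=LF[4]=6
  step 5: row=6, L[6]='s', prepend. Next row=LF[6]=3
  step 6: row=3, L[3]='t', prepend. Next row=LF[3]=5
  step 7: row=5, L[5]='q', prepend. Next row=LF[5]=2
  step 8: row=2, L[2]='p', prepend. Next row=LF[2]=1
  step 9: row=1, L[1]='u', prepend. Next row=LF[1]=8
Reversed output: upqtstsu$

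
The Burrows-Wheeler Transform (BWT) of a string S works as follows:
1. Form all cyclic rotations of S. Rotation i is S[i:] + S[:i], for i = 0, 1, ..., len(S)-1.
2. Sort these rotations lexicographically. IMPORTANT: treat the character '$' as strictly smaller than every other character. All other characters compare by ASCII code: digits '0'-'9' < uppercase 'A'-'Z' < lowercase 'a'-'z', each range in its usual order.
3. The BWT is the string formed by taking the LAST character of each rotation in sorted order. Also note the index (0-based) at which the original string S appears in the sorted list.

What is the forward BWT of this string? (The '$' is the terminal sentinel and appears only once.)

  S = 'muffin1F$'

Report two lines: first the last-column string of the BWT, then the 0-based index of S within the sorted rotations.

Answer: Fn1uff$im
6

Derivation:
All 9 rotations (rotation i = S[i:]+S[:i]):
  rot[0] = muffin1F$
  rot[1] = uffin1F$m
  rot[2] = ffin1F$mu
  rot[3] = fin1F$muf
  rot[4] = in1F$muff
  rot[5] = n1F$muffi
  rot[6] = 1F$muffin
  rot[7] = F$muffin1
  rot[8] = $muffin1F
Sorted (with $ < everything):
  sorted[0] = $muffin1F  (last char: 'F')
  sorted[1] = 1F$muffin  (last char: 'n')
  sorted[2] = F$muffin1  (last char: '1')
  sorted[3] = ffin1F$mu  (last char: 'u')
  sorted[4] = fin1F$muf  (last char: 'f')
  sorted[5] = in1F$muff  (last char: 'f')
  sorted[6] = muffin1F$  (last char: '$')
  sorted[7] = n1F$muffi  (last char: 'i')
  sorted[8] = uffin1F$m  (last char: 'm')
Last column: Fn1uff$im
Original string S is at sorted index 6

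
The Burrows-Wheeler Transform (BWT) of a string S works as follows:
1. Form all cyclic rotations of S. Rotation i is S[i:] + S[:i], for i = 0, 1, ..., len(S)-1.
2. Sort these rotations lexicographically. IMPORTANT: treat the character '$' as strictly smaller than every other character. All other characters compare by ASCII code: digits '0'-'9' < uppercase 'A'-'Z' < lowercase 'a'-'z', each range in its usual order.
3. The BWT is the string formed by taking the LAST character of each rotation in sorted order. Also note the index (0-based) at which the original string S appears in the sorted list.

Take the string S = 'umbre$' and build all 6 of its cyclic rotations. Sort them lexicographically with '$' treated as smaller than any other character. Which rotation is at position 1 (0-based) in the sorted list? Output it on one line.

Answer: bre$um

Derivation:
All 6 rotations (rotation i = S[i:]+S[:i]):
  rot[0] = umbre$
  rot[1] = mbre$u
  rot[2] = bre$um
  rot[3] = re$umb
  rot[4] = e$umbr
  rot[5] = $umbre
Sorted (with $ < everything):
  sorted[0] = $umbre
  sorted[1] = bre$um
  sorted[2] = e$umbr
  sorted[3] = mbre$u
  sorted[4] = re$umb
  sorted[5] = umbre$
sorted[1] = bre$um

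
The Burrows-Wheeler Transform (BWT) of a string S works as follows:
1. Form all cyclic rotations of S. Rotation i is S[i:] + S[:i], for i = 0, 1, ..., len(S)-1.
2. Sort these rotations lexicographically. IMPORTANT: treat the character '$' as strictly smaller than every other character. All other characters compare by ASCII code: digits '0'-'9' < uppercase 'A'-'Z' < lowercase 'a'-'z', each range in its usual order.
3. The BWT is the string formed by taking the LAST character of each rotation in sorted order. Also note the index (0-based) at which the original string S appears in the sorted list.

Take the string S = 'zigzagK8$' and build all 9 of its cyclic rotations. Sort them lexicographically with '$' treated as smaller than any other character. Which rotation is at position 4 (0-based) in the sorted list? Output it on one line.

Answer: gK8$zigza

Derivation:
All 9 rotations (rotation i = S[i:]+S[:i]):
  rot[0] = zigzagK8$
  rot[1] = igzagK8$z
  rot[2] = gzagK8$zi
  rot[3] = zagK8$zig
  rot[4] = agK8$zigz
  rot[5] = gK8$zigza
  rot[6] = K8$zigzag
  rot[7] = 8$zigzagK
  rot[8] = $zigzagK8
Sorted (with $ < everything):
  sorted[0] = $zigzagK8
  sorted[1] = 8$zigzagK
  sorted[2] = K8$zigzag
  sorted[3] = agK8$zigz
  sorted[4] = gK8$zigza
  sorted[5] = gzagK8$zi
  sorted[6] = igzagK8$z
  sorted[7] = zagK8$zig
  sorted[8] = zigzagK8$
sorted[4] = gK8$zigza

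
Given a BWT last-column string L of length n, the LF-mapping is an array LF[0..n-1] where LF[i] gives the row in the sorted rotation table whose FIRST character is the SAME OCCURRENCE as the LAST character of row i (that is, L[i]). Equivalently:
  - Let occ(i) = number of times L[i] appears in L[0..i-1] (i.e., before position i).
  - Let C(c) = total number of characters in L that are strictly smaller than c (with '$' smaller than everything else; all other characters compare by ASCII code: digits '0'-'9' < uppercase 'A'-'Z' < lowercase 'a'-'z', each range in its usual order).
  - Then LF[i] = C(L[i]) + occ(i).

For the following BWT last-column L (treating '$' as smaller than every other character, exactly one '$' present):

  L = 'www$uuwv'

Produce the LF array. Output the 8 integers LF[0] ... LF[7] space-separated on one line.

Char counts: '$':1, 'u':2, 'v':1, 'w':4
C (first-col start): C('$')=0, C('u')=1, C('v')=3, C('w')=4
L[0]='w': occ=0, LF[0]=C('w')+0=4+0=4
L[1]='w': occ=1, LF[1]=C('w')+1=4+1=5
L[2]='w': occ=2, LF[2]=C('w')+2=4+2=6
L[3]='$': occ=0, LF[3]=C('$')+0=0+0=0
L[4]='u': occ=0, LF[4]=C('u')+0=1+0=1
L[5]='u': occ=1, LF[5]=C('u')+1=1+1=2
L[6]='w': occ=3, LF[6]=C('w')+3=4+3=7
L[7]='v': occ=0, LF[7]=C('v')+0=3+0=3

Answer: 4 5 6 0 1 2 7 3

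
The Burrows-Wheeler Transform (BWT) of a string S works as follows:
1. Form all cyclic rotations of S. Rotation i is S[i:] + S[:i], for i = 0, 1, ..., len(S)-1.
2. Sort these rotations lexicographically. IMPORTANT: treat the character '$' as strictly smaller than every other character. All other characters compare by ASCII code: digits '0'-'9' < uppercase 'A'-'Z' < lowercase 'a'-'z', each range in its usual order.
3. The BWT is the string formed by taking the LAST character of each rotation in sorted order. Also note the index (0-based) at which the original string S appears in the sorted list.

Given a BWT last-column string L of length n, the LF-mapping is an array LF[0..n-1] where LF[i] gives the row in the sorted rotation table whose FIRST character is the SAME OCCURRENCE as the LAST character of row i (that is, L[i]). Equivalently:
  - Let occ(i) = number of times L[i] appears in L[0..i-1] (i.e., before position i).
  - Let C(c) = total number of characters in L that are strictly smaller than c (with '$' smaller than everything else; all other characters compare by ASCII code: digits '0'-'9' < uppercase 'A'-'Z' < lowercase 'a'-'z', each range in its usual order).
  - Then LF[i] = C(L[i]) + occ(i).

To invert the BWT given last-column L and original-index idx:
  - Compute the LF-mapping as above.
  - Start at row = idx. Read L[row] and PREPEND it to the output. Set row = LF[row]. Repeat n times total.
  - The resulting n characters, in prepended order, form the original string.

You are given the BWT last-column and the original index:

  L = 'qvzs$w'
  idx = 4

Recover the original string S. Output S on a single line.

LF mapping: 1 3 5 2 0 4
Walk LF starting at row 4, prepending L[row]:
  step 1: row=4, L[4]='$', prepend. Next row=LF[4]=0
  step 2: row=0, L[0]='q', prepend. Next row=LF[0]=1
  step 3: row=1, L[1]='v', prepend. Next row=LF[1]=3
  step 4: row=3, L[3]='s', prepend. Next row=LF[3]=2
  step 5: row=2, L[2]='z', prepend. Next row=LF[2]=5
  step 6: row=5, L[5]='w', prepend. Next row=LF[5]=4
Reversed output: wzsvq$

Answer: wzsvq$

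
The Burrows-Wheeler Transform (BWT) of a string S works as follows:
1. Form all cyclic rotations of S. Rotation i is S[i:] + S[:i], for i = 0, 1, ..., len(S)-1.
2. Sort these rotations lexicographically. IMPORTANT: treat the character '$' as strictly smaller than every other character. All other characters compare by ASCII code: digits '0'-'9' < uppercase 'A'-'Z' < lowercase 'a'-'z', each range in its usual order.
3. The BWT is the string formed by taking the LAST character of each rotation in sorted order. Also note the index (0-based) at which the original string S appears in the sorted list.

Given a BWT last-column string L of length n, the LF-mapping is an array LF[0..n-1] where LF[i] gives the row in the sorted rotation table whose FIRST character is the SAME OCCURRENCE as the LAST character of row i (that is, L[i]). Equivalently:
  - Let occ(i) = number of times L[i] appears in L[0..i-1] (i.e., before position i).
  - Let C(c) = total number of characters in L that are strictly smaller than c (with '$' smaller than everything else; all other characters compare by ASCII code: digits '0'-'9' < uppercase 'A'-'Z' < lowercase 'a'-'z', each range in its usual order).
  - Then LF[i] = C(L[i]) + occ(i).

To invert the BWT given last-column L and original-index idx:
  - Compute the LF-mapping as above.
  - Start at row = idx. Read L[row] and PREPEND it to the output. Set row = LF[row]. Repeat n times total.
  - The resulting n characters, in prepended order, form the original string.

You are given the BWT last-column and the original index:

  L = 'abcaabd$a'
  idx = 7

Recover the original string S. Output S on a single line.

LF mapping: 1 5 7 2 3 6 8 0 4
Walk LF starting at row 7, prepending L[row]:
  step 1: row=7, L[7]='$', prepend. Next row=LF[7]=0
  step 2: row=0, L[0]='a', prepend. Next row=LF[0]=1
  step 3: row=1, L[1]='b', prepend. Next row=LF[1]=5
  step 4: row=5, L[5]='b', prepend. Next row=LF[5]=6
  step 5: row=6, L[6]='d', prepend. Next row=LF[6]=8
  step 6: row=8, L[8]='a', prepend. Next row=LF[8]=4
  step 7: row=4, L[4]='a', prepend. Next row=LF[4]=3
  step 8: row=3, L[3]='a', prepend. Next row=LF[3]=2
  step 9: row=2, L[2]='c', prepend. Next row=LF[2]=7
Reversed output: caaadbba$

Answer: caaadbba$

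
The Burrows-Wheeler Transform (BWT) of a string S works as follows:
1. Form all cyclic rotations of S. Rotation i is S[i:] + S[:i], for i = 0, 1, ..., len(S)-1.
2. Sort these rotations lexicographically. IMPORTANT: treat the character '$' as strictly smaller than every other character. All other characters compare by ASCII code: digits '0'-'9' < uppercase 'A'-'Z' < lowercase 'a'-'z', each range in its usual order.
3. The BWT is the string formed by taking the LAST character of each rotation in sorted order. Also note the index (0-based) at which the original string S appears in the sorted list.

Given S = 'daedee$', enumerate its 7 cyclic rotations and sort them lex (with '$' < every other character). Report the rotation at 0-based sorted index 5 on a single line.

All 7 rotations (rotation i = S[i:]+S[:i]):
  rot[0] = daedee$
  rot[1] = aedee$d
  rot[2] = edee$da
  rot[3] = dee$dae
  rot[4] = ee$daed
  rot[5] = e$daede
  rot[6] = $daedee
Sorted (with $ < everything):
  sorted[0] = $daedee
  sorted[1] = aedee$d
  sorted[2] = daedee$
  sorted[3] = dee$dae
  sorted[4] = e$daede
  sorted[5] = edee$da
  sorted[6] = ee$daed
sorted[5] = edee$da

Answer: edee$da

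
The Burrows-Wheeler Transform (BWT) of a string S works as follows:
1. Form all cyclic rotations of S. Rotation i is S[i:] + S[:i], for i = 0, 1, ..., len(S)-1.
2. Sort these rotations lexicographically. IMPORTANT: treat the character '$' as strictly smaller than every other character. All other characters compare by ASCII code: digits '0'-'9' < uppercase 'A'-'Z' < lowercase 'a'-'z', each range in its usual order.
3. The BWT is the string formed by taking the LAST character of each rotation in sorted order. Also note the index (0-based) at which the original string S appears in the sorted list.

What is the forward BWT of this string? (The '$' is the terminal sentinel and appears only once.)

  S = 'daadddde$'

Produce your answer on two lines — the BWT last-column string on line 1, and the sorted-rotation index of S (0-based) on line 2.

Answer: eda$adddd
3

Derivation:
All 9 rotations (rotation i = S[i:]+S[:i]):
  rot[0] = daadddde$
  rot[1] = aadddde$d
  rot[2] = adddde$da
  rot[3] = dddde$daa
  rot[4] = ddde$daad
  rot[5] = dde$daadd
  rot[6] = de$daaddd
  rot[7] = e$daadddd
  rot[8] = $daadddde
Sorted (with $ < everything):
  sorted[0] = $daadddde  (last char: 'e')
  sorted[1] = aadddde$d  (last char: 'd')
  sorted[2] = adddde$da  (last char: 'a')
  sorted[3] = daadddde$  (last char: '$')
  sorted[4] = dddde$daa  (last char: 'a')
  sorted[5] = ddde$daad  (last char: 'd')
  sorted[6] = dde$daadd  (last char: 'd')
  sorted[7] = de$daaddd  (last char: 'd')
  sorted[8] = e$daadddd  (last char: 'd')
Last column: eda$adddd
Original string S is at sorted index 3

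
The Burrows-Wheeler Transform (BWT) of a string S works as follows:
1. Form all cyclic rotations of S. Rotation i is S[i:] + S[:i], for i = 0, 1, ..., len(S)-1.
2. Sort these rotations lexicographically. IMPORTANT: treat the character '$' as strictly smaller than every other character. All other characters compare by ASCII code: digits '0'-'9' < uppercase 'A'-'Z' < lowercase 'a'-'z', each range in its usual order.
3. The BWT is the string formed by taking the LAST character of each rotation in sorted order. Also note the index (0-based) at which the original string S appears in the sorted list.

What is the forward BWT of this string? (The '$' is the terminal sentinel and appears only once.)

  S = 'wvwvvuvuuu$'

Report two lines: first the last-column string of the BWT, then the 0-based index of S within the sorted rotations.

Answer: uuuvvuvwwv$
10

Derivation:
All 11 rotations (rotation i = S[i:]+S[:i]):
  rot[0] = wvwvvuvuuu$
  rot[1] = vwvvuvuuu$w
  rot[2] = wvvuvuuu$wv
  rot[3] = vvuvuuu$wvw
  rot[4] = vuvuuu$wvwv
  rot[5] = uvuuu$wvwvv
  rot[6] = vuuu$wvwvvu
  rot[7] = uuu$wvwvvuv
  rot[8] = uu$wvwvvuvu
  rot[9] = u$wvwvvuvuu
  rot[10] = $wvwvvuvuuu
Sorted (with $ < everything):
  sorted[0] = $wvwvvuvuuu  (last char: 'u')
  sorted[1] = u$wvwvvuvuu  (last char: 'u')
  sorted[2] = uu$wvwvvuvu  (last char: 'u')
  sorted[3] = uuu$wvwvvuv  (last char: 'v')
  sorted[4] = uvuuu$wvwvv  (last char: 'v')
  sorted[5] = vuuu$wvwvvu  (last char: 'u')
  sorted[6] = vuvuuu$wvwv  (last char: 'v')
  sorted[7] = vvuvuuu$wvw  (last char: 'w')
  sorted[8] = vwvvuvuuu$w  (last char: 'w')
  sorted[9] = wvvuvuuu$wv  (last char: 'v')
  sorted[10] = wvwvvuvuuu$  (last char: '$')
Last column: uuuvvuvwwv$
Original string S is at sorted index 10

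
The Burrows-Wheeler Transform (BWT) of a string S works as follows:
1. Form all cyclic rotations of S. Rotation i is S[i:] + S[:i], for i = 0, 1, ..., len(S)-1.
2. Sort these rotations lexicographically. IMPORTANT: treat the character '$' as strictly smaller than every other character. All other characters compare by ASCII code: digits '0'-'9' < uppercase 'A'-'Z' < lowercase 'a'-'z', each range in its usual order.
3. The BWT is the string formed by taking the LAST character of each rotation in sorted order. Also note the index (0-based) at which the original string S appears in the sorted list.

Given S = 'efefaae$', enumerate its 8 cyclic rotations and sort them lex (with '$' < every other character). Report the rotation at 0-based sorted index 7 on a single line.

All 8 rotations (rotation i = S[i:]+S[:i]):
  rot[0] = efefaae$
  rot[1] = fefaae$e
  rot[2] = efaae$ef
  rot[3] = faae$efe
  rot[4] = aae$efef
  rot[5] = ae$efefa
  rot[6] = e$efefaa
  rot[7] = $efefaae
Sorted (with $ < everything):
  sorted[0] = $efefaae
  sorted[1] = aae$efef
  sorted[2] = ae$efefa
  sorted[3] = e$efefaa
  sorted[4] = efaae$ef
  sorted[5] = efefaae$
  sorted[6] = faae$efe
  sorted[7] = fefaae$e
sorted[7] = fefaae$e

Answer: fefaae$e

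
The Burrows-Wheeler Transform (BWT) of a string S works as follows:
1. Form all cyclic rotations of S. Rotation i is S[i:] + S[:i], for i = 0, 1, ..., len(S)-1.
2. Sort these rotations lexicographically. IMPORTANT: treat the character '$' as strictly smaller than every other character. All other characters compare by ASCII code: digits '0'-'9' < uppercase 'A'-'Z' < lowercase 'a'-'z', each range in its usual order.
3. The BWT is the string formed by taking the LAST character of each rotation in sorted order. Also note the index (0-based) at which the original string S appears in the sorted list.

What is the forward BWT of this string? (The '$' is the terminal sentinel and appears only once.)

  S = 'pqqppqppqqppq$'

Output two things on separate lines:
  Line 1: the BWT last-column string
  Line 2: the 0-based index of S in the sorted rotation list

Answer: qqqqppp$pqqppp
7

Derivation:
All 14 rotations (rotation i = S[i:]+S[:i]):
  rot[0] = pqqppqppqqppq$
  rot[1] = qqppqppqqppq$p
  rot[2] = qppqppqqppq$pq
  rot[3] = ppqppqqppq$pqq
  rot[4] = pqppqqppq$pqqp
  rot[5] = qppqqppq$pqqpp
  rot[6] = ppqqppq$pqqppq
  rot[7] = pqqppq$pqqppqp
  rot[8] = qqppq$pqqppqpp
  rot[9] = qppq$pqqppqppq
  rot[10] = ppq$pqqppqppqq
  rot[11] = pq$pqqppqppqqp
  rot[12] = q$pqqppqppqqpp
  rot[13] = $pqqppqppqqppq
Sorted (with $ < everything):
  sorted[0] = $pqqppqppqqppq  (last char: 'q')
  sorted[1] = ppq$pqqppqppqq  (last char: 'q')
  sorted[2] = ppqppqqppq$pqq  (last char: 'q')
  sorted[3] = ppqqppq$pqqppq  (last char: 'q')
  sorted[4] = pq$pqqppqppqqp  (last char: 'p')
  sorted[5] = pqppqqppq$pqqp  (last char: 'p')
  sorted[6] = pqqppq$pqqppqp  (last char: 'p')
  sorted[7] = pqqppqppqqppq$  (last char: '$')
  sorted[8] = q$pqqppqppqqpp  (last char: 'p')
  sorted[9] = qppq$pqqppqppq  (last char: 'q')
  sorted[10] = qppqppqqppq$pq  (last char: 'q')
  sorted[11] = qppqqppq$pqqpp  (last char: 'p')
  sorted[12] = qqppq$pqqppqpp  (last char: 'p')
  sorted[13] = qqppqppqqppq$p  (last char: 'p')
Last column: qqqqppp$pqqppp
Original string S is at sorted index 7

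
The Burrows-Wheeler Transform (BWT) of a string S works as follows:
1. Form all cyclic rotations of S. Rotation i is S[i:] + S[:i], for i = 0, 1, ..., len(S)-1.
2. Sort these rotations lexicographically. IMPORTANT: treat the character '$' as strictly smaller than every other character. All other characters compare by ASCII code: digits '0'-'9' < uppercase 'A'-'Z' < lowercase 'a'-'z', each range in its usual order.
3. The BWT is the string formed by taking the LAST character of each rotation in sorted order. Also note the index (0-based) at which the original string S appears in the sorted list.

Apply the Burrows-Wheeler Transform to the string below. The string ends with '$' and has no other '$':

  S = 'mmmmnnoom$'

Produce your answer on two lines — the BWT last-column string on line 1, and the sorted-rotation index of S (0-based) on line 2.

Answer: mo$mmmmnon
2

Derivation:
All 10 rotations (rotation i = S[i:]+S[:i]):
  rot[0] = mmmmnnoom$
  rot[1] = mmmnnoom$m
  rot[2] = mmnnoom$mm
  rot[3] = mnnoom$mmm
  rot[4] = nnoom$mmmm
  rot[5] = noom$mmmmn
  rot[6] = oom$mmmmnn
  rot[7] = om$mmmmnno
  rot[8] = m$mmmmnnoo
  rot[9] = $mmmmnnoom
Sorted (with $ < everything):
  sorted[0] = $mmmmnnoom  (last char: 'm')
  sorted[1] = m$mmmmnnoo  (last char: 'o')
  sorted[2] = mmmmnnoom$  (last char: '$')
  sorted[3] = mmmnnoom$m  (last char: 'm')
  sorted[4] = mmnnoom$mm  (last char: 'm')
  sorted[5] = mnnoom$mmm  (last char: 'm')
  sorted[6] = nnoom$mmmm  (last char: 'm')
  sorted[7] = noom$mmmmn  (last char: 'n')
  sorted[8] = om$mmmmnno  (last char: 'o')
  sorted[9] = oom$mmmmnn  (last char: 'n')
Last column: mo$mmmmnon
Original string S is at sorted index 2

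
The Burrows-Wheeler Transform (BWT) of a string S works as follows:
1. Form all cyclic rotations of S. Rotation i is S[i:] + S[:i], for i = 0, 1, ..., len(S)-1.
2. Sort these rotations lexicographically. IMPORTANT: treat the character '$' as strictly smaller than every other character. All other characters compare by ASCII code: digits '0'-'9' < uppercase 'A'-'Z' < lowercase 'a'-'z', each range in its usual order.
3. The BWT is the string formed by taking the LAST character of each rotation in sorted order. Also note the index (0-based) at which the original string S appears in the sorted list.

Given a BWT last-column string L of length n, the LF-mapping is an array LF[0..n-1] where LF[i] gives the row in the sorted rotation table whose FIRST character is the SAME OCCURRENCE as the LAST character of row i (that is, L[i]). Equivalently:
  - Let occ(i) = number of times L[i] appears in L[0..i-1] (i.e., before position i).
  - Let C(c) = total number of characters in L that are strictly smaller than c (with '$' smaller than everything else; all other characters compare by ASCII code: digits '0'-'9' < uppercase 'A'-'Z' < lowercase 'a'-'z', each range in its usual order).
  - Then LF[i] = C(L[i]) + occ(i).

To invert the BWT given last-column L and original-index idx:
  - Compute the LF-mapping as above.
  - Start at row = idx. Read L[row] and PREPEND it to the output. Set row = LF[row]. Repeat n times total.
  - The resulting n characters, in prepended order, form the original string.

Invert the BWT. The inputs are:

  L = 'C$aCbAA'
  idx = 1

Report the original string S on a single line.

LF mapping: 3 0 5 4 6 1 2
Walk LF starting at row 1, prepending L[row]:
  step 1: row=1, L[1]='$', prepend. Next row=LF[1]=0
  step 2: row=0, L[0]='C', prepend. Next row=LF[0]=3
  step 3: row=3, L[3]='C', prepend. Next row=LF[3]=4
  step 4: row=4, L[4]='b', prepend. Next row=LF[4]=6
  step 5: row=6, L[6]='A', prepend. Next row=LF[6]=2
  step 6: row=2, L[2]='a', prepend. Next row=LF[2]=5
  step 7: row=5, L[5]='A', prepend. Next row=LF[5]=1
Reversed output: AaAbCC$

Answer: AaAbCC$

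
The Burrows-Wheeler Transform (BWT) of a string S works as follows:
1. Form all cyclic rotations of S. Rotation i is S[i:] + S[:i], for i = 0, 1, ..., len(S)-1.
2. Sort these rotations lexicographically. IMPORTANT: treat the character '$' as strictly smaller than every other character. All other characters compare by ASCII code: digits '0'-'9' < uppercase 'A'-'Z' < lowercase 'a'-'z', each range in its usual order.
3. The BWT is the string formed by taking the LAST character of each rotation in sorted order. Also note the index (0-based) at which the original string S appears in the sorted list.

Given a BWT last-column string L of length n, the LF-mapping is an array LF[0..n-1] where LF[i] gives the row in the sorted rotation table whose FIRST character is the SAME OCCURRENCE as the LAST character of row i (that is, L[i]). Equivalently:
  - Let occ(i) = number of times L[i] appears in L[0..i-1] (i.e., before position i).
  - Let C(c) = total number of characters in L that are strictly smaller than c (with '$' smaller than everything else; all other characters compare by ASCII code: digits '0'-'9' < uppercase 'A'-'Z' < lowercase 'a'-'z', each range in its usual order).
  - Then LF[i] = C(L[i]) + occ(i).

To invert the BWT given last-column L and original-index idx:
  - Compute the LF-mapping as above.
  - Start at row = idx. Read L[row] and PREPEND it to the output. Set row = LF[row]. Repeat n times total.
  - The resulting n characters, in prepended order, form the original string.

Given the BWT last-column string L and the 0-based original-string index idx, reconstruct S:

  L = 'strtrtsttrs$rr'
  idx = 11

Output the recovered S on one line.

LF mapping: 6 9 1 10 2 11 7 12 13 3 8 0 4 5
Walk LF starting at row 11, prepending L[row]:
  step 1: row=11, L[11]='$', prepend. Next row=LF[11]=0
  step 2: row=0, L[0]='s', prepend. Next row=LF[0]=6
  step 3: row=6, L[6]='s', prepend. Next row=LF[6]=7
  step 4: row=7, L[7]='t', prepend. Next row=LF[7]=12
  step 5: row=12, L[12]='r', prepend. Next row=LF[12]=4
  step 6: row=4, L[4]='r', prepend. Next row=LF[4]=2
  step 7: row=2, L[2]='r', prepend. Next row=LF[2]=1
  step 8: row=1, L[1]='t', prepend. Next row=LF[1]=9
  step 9: row=9, L[9]='r', prepend. Next row=LF[9]=3
  step 10: row=3, L[3]='t', prepend. Next row=LF[3]=10
  step 11: row=10, L[10]='s', prepend. Next row=LF[10]=8
  step 12: row=8, L[8]='t', prepend. Next row=LF[8]=13
  step 13: row=13, L[13]='r', prepend. Next row=LF[13]=5
  step 14: row=5, L[5]='t', prepend. Next row=LF[5]=11
Reversed output: trtstrtrrrtss$

Answer: trtstrtrrrtss$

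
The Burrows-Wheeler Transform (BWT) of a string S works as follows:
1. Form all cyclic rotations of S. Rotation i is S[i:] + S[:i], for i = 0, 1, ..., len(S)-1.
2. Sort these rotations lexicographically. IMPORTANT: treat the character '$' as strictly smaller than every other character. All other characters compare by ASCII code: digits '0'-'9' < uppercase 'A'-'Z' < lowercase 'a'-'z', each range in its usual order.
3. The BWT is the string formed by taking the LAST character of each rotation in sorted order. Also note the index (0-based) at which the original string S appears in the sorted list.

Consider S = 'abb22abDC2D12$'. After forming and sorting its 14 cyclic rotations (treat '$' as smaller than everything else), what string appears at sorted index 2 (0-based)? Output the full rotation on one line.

Answer: 2$abb22abDC2D1

Derivation:
All 14 rotations (rotation i = S[i:]+S[:i]):
  rot[0] = abb22abDC2D12$
  rot[1] = bb22abDC2D12$a
  rot[2] = b22abDC2D12$ab
  rot[3] = 22abDC2D12$abb
  rot[4] = 2abDC2D12$abb2
  rot[5] = abDC2D12$abb22
  rot[6] = bDC2D12$abb22a
  rot[7] = DC2D12$abb22ab
  rot[8] = C2D12$abb22abD
  rot[9] = 2D12$abb22abDC
  rot[10] = D12$abb22abDC2
  rot[11] = 12$abb22abDC2D
  rot[12] = 2$abb22abDC2D1
  rot[13] = $abb22abDC2D12
Sorted (with $ < everything):
  sorted[0] = $abb22abDC2D12
  sorted[1] = 12$abb22abDC2D
  sorted[2] = 2$abb22abDC2D1
  sorted[3] = 22abDC2D12$abb
  sorted[4] = 2D12$abb22abDC
  sorted[5] = 2abDC2D12$abb2
  sorted[6] = C2D12$abb22abD
  sorted[7] = D12$abb22abDC2
  sorted[8] = DC2D12$abb22ab
  sorted[9] = abDC2D12$abb22
  sorted[10] = abb22abDC2D12$
  sorted[11] = b22abDC2D12$ab
  sorted[12] = bDC2D12$abb22a
  sorted[13] = bb22abDC2D12$a
sorted[2] = 2$abb22abDC2D1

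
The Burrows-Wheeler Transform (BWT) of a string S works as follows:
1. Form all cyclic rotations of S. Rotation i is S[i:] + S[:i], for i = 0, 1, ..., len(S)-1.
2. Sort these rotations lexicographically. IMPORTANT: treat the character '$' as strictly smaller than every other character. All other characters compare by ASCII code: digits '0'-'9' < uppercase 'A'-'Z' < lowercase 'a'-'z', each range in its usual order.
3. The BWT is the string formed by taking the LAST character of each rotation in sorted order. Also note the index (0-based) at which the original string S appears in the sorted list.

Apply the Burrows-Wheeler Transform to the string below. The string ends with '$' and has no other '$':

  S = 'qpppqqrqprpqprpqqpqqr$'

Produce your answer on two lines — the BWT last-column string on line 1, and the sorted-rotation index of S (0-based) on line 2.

Answer: rqprrqpqq$qrppppqqqppq
9

Derivation:
All 22 rotations (rotation i = S[i:]+S[:i]):
  rot[0] = qpppqqrqprpqprpqqpqqr$
  rot[1] = pppqqrqprpqprpqqpqqr$q
  rot[2] = ppqqrqprpqprpqqpqqr$qp
  rot[3] = pqqrqprpqprpqqpqqr$qpp
  rot[4] = qqrqprpqprpqqpqqr$qppp
  rot[5] = qrqprpqprpqqpqqr$qpppq
  rot[6] = rqprpqprpqqpqqr$qpppqq
  rot[7] = qprpqprpqqpqqr$qpppqqr
  rot[8] = prpqprpqqpqqr$qpppqqrq
  rot[9] = rpqprpqqpqqr$qpppqqrqp
  rot[10] = pqprpqqpqqr$qpppqqrqpr
  rot[11] = qprpqqpqqr$qpppqqrqprp
  rot[12] = prpqqpqqr$qpppqqrqprpq
  rot[13] = rpqqpqqr$qpppqqrqprpqp
  rot[14] = pqqpqqr$qpppqqrqprpqpr
  rot[15] = qqpqqr$qpppqqrqprpqprp
  rot[16] = qpqqr$qpppqqrqprpqprpq
  rot[17] = pqqr$qpppqqrqprpqprpqq
  rot[18] = qqr$qpppqqrqprpqprpqqp
  rot[19] = qr$qpppqqrqprpqprpqqpq
  rot[20] = r$qpppqqrqprpqprpqqpqq
  rot[21] = $qpppqqrqprpqprpqqpqqr
Sorted (with $ < everything):
  sorted[0] = $qpppqqrqprpqprpqqpqqr  (last char: 'r')
  sorted[1] = pppqqrqprpqprpqqpqqr$q  (last char: 'q')
  sorted[2] = ppqqrqprpqprpqqpqqr$qp  (last char: 'p')
  sorted[3] = pqprpqqpqqr$qpppqqrqpr  (last char: 'r')
  sorted[4] = pqqpqqr$qpppqqrqprpqpr  (last char: 'r')
  sorted[5] = pqqr$qpppqqrqprpqprpqq  (last char: 'q')
  sorted[6] = pqqrqprpqprpqqpqqr$qpp  (last char: 'p')
  sorted[7] = prpqprpqqpqqr$qpppqqrq  (last char: 'q')
  sorted[8] = prpqqpqqr$qpppqqrqprpq  (last char: 'q')
  sorted[9] = qpppqqrqprpqprpqqpqqr$  (last char: '$')
  sorted[10] = qpqqr$qpppqqrqprpqprpq  (last char: 'q')
  sorted[11] = qprpqprpqqpqqr$qpppqqr  (last char: 'r')
  sorted[12] = qprpqqpqqr$qpppqqrqprp  (last char: 'p')
  sorted[13] = qqpqqr$qpppqqrqprpqprp  (last char: 'p')
  sorted[14] = qqr$qpppqqrqprpqprpqqp  (last char: 'p')
  sorted[15] = qqrqprpqprpqqpqqr$qppp  (last char: 'p')
  sorted[16] = qr$qpppqqrqprpqprpqqpq  (last char: 'q')
  sorted[17] = qrqprpqprpqqpqqr$qpppq  (last char: 'q')
  sorted[18] = r$qpppqqrqprpqprpqqpqq  (last char: 'q')
  sorted[19] = rpqprpqqpqqr$qpppqqrqp  (last char: 'p')
  sorted[20] = rpqqpqqr$qpppqqrqprpqp  (last char: 'p')
  sorted[21] = rqprpqprpqqpqqr$qpppqq  (last char: 'q')
Last column: rqprrqpqq$qrppppqqqppq
Original string S is at sorted index 9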